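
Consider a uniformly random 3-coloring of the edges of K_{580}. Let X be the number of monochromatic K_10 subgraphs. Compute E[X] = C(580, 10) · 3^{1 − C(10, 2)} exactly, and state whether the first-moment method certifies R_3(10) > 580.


E[X] = C(580, 10) · 3^{1 − 45} = 1098085496704252547920 · 3^{−44} = 1098085496704252547920/984770902183611232881.
As a reduced fraction: E[X] = 1098085496704252547920/984770902183611232881 ≈ 1.1151.
Is E[X] < 1? NO.
Since E[X] ≥ 1, the first-moment bound is inconclusive at n = 580; it does NOT by itself certify R_3(10) > 580.

E[X] = 1098085496704252547920/984770902183611232881 ≈ 1.1151; E[X] ≥ 1; first-moment method inconclusive here.


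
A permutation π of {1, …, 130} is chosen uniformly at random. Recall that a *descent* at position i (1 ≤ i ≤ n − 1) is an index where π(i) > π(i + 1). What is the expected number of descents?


Write X = Σ X_I over i = 1, …, 129, with X_I the indicator of one descent.
There are 129 indicators.
For each fixed i, the pair (π(i), π(i+1)) is a uniformly random ordered pair of distinct values from {1, …, 130}; by symmetry P[π(i) > π(i+1)] = 1/2.
By linearity: E[X] = 129 · (1/2) = (130 − 1) · (1/2) = 129/2 ≈ 64.500000.

E[X] = 129/2 = 64.500000.


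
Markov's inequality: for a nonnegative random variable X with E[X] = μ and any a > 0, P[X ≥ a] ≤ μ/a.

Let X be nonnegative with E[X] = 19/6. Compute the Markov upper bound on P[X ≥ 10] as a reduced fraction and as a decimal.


μ = E[X] = 19/6, a = 10.
Markov: P[X ≥ 10] ≤ μ/a = (19/6)/10 = 19/60.
Numerically: ≈ 0.3167.
(Since a = 10 > μ = 3.1667, the bound 19/60 is < 1 and informative.)

P[X ≥ 10] ≤ 19/60 ≈ 0.3167.


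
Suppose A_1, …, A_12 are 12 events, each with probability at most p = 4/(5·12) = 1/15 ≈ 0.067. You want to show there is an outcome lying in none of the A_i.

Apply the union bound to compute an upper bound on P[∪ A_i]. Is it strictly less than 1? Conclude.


Union bound: P[∪_{i=1}^{12} A_i] ≤ Σ_i P[A_i] ≤ 12·p = 12·(1/15) = 4/5.
Numerically: 4/5 ≈ 0.800.
Is 4/5 < 1? YES.
Since P[∪ A_i] ≤ 4/5 < 1, the complement has P[∩ A_i^c] ≥ 1 − 4/5 = 1/5 > 0, so some outcome avoids every A_i.

12·p = 4/5 ≈ 0.800; existence CERTIFIED by the union bound.


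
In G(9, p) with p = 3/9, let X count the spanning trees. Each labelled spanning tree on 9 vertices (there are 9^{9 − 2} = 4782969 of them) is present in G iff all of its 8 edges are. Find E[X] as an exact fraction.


K_9 has 9^{9 − 2} = 4782969 labelled spanning trees.
For each such spanning tree H, let X_H = 1 if all 8 edges of H are present in G. Then P[X_H = 1] = p^{8} = (1/3)^{8} = 1/6561.
By linearity of expectation: E[X] = Σ_H E[X_H] = 4782969 · p^{8} = 4782969 · 1/6561 = 729.
Numerically: E[X] ≈ 729.

E[X] = 4782969 · (1/3)^{8} = 729 ≈ 729.


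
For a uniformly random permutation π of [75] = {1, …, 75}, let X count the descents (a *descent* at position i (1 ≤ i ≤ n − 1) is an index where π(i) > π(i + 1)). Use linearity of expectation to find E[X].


Write X = Σ X_I over i = 1, …, 74, with X_I the indicator of one descent.
There are 74 indicators.
For each fixed i, the pair (π(i), π(i+1)) is a uniformly random ordered pair of distinct values from {1, …, 75}; by symmetry P[π(i) > π(i+1)] = 1/2.
By linearity: E[X] = 74 · (1/2) = (75 − 1) · (1/2) = 37 ≈ 37.000.

E[X] = 37 = 37.000.


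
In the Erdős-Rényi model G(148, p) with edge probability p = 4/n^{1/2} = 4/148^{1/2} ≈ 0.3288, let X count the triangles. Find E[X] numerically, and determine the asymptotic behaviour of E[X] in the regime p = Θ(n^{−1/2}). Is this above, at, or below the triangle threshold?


Number of potential triangles: C(148, 3) = 529396.
Each occurs with probability p³ ≈ (0.3288)³ ≈ 3.5545727e-02.
By linearity: E[X] = C(148, 3)·p³ ≈ 529396 · 3.5545727e-02 ≈ 18817.76568.
Since α = 1/2 < 1, p = c/n^{1/2} ≫ 1/n is above the triangle threshold p ~ 1/n. Asymptotically E[X] ~ (c³/6)·n^{3(1−α)} = (4³/6)·n^{1.5} → ∞; triangles are abundant w.h.p.

E[X] ≈ 18817.76568; in regime p = Θ(1/n^{1/2}) E[X] diverges (above the triangle threshold p ~ 1/n).


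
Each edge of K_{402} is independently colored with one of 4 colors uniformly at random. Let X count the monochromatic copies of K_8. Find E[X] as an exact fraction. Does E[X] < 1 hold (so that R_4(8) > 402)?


E[X] = C(402, 8) · 4^{1 − 28} = 15770615726749950 · 4^{−27} = 15770615726749950/18014398509481984.
As a reduced fraction: E[X] = 7885307863374975/9007199254740992 ≈ 0.8754.
Is E[X] < 1? YES.
Since E[X] < 1, there exists a 4-coloring of K_{402} with no monochromatic K_8; hence R_4(8) > 402.

E[X] = 7885307863374975/9007199254740992 ≈ 0.8754; E[X] < 1, so R_4(8) > 402.


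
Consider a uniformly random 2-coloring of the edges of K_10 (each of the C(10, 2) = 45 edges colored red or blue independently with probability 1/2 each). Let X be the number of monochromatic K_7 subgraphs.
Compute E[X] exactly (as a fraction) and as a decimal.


Let X = Σ_S X_S over the C(10, 7) = 120 subsets S of size 7, where X_S = 1 if the K_7 on S is monochromatic.
For a fixed S, the K_7 on S has C(7, 2) = 21 edges. P[all 21 edges red] = (1/2)^21, and likewise for blue, so P[monochromatic] = 2·(1/2)^21 = 2^{1 − 21} = 1/1048576.
By linearity of expectation: E[X] = C(10, 7) · 2^{1 − 21} = 120 · 1/1048576 = 15/131072.
Numerically: E[X] ≈ 0.000.

E[X] = C(10,7)·2^(1−C(7,2)) = 15/131072 ≈ 0.000.


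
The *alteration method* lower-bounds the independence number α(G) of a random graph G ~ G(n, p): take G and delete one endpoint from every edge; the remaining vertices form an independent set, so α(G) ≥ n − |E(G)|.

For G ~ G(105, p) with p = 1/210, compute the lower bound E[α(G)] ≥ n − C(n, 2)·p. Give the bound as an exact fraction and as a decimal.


E[|E(G)|] = C(105, 2)·p = 5460 · (1/210) = 26.
E[α(G)] ≥ n − E[|E(G)|] = 105 − 26 = 79.
Numerically: ≈ 79.00000.
(This is only a lower bound; the true E[α(G)] may be larger.)

E[α(G)] ≥ 79 ≈ 79.00000.


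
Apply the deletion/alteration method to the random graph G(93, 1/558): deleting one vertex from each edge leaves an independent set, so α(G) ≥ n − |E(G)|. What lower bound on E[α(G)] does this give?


E[|E(G)|] = C(93, 2)·p = 4278 · (1/558) = 23/3.
E[α(G)] ≥ n − E[|E(G)|] = 93 − 23/3 = 256/3.
Numerically: ≈ 85.333.
(This is only a lower bound; the true E[α(G)] may be larger.)

E[α(G)] ≥ 256/3 ≈ 85.333.


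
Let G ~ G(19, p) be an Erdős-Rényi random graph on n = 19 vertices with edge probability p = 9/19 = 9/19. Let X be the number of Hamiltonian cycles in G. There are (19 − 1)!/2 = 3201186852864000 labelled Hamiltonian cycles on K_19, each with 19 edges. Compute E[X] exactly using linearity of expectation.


K_19 has (19 − 1)!/2 = 3201186852864000 labelled Hamiltonian cycles.
For each such Hamiltonian cycle H, let X_H = 1 if all 19 edges of H are present in G. Then P[X_H = 1] = p^{19} = (9/19)^{19} = 1350851717672992089/1978419655660313589123979.
Summing the indicators: E[X] = Σ_H E[X_H] = 3201186852864000 · p^{19} = 3201186852864000 · 1350851717672992089/1978419655660313589123979 = 4324328758783534194876278992896000/1978419655660313589123979.
Numerically: E[X] ≈ 2.1857e+09.

E[X] = 3201186852864000 · (9/19)^{19} = 4324328758783534194876278992896000/1978419655660313589123979 ≈ 2.1857e+09.


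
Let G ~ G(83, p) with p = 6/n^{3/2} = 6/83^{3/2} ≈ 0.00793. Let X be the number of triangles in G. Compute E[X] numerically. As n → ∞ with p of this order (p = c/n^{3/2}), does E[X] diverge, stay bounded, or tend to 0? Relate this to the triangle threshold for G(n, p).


Number of potential triangles: C(83, 3) = 91881.
Each occurs with probability p³ ≈ (0.00793)³ ≈ 4.99577e-07.
By linearity: E[X] = C(83, 3)·p³ ≈ 91881 · 4.99577e-07 ≈ 0.046.
Since α = 3/2 > 1, p = c/n^{3/2} = o(1/n) is below the triangle threshold p ~ 1/n. Asymptotically E[X] ~ (c³/6)·n^{3(1−α)} = (6³/6)·n^{-1.5} → 0, so by Markov's inequality G has no triangles w.h.p.

E[X] ≈ 0.046; in regime p = Θ(1/n^{3/2}) E[X] tends to 0 (below the triangle threshold p ~ 1/n).


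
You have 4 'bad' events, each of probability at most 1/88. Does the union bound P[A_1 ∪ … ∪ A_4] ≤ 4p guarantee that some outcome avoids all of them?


Union bound: P[∪_{i=1}^{4} A_i] ≤ Σ_i P[A_i] ≤ 4·p = 4·(1/88) = 1/22.
Numerically: 1/22 ≈ 0.04545.
Is 1/22 < 1? YES.
Since P[∪ A_i] ≤ 1/22 < 1, the complement has P[∩ A_i^c] ≥ 1 − 1/22 = 21/22 > 0, so some outcome avoids every A_i.

4·p = 1/22 ≈ 0.04545; existence CERTIFIED by the union bound.


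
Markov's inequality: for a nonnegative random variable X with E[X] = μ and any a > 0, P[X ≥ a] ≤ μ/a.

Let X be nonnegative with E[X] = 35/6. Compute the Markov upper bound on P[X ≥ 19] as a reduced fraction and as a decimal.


μ = E[X] = 35/6, a = 19.
Markov: P[X ≥ 19] ≤ μ/a = (35/6)/19 = 35/114.
Numerically: ≈ 0.307018.
(Since a = 19 > μ = 5.833333, the bound 35/114 is < 1 and informative.)

P[X ≥ 19] ≤ 35/114 ≈ 0.307018.


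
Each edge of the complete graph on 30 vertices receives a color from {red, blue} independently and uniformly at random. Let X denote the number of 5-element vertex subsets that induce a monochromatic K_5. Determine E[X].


Let X = Σ_S X_S over the C(30, 5) = 142506 subsets S of size 5, where X_S = 1 if the K_5 on S is monochromatic.
For a fixed S, the K_5 on S has C(5, 2) = 10 edges. P[all 10 edges red] = (1/2)^10, and likewise for blue, so P[monochromatic] = 2·(1/2)^10 = 2^{1 − 10} = 1/512.
By linearity: E[X] = C(30, 5) · 2^{1 − 10} = 142506 · 1/512 = 71253/256.
Numerically: E[X] ≈ 278.332031.

E[X] = C(30,5)·2^(1−C(5,2)) = 71253/256 ≈ 278.332031.


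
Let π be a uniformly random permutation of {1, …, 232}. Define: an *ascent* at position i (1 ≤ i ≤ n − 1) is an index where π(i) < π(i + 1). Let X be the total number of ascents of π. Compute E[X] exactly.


Write X = Σ X_I over i = 1, …, 231, with X_I the indicator of one ascent.
There are 231 indicators.
For each fixed i, the pair (π(i), π(i+1)) is a uniformly random ordered pair of distinct values from {1, …, 232}; by symmetry P[π(i) < π(i+1)] = 1/2.
By linearity: E[X] = 231 · (1/2) = (232 − 1) · (1/2) = 231/2 ≈ 115.5000.

E[X] = 231/2 = 115.5000.


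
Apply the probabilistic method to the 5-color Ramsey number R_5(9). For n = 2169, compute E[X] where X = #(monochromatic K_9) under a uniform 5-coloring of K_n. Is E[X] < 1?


E[X] = C(2169, 9) · 5^{1 − 36} = 2879753360044504243499683 · 5^{−35} = 2879753360044504243499683/2910383045673370361328125.
As a reduced fraction: E[X] = 2879753360044504243499683/2910383045673370361328125 ≈ 0.989476.
Is E[X] < 1? YES.
Since E[X] < 1, there exists a 5-coloring of K_{2169} with no monochromatic K_9; hence R_5(9) > 2169.

E[X] = 2879753360044504243499683/2910383045673370361328125 ≈ 0.989476; E[X] < 1, so R_5(9) > 2169.


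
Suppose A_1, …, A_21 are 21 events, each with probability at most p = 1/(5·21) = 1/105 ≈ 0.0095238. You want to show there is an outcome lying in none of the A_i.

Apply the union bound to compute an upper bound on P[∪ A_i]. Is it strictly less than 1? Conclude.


Union bound: P[∪_{i=1}^{21} A_i] ≤ Σ_i P[A_i] ≤ 21·p = 21·(1/105) = 1/5.
Numerically: 1/5 ≈ 0.2000000.
Is 1/5 < 1? YES.
Since P[∪ A_i] ≤ 1/5 < 1, the complement has P[∩ A_i^c] ≥ 1 − 1/5 = 4/5 > 0, so some outcome avoids every A_i.

21·p = 1/5 ≈ 0.2000000; existence CERTIFIED by the union bound.


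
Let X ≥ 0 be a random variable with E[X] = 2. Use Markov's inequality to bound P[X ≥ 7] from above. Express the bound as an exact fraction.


μ = E[X] = 2, a = 7.
Markov: P[X ≥ 7] ≤ μ/a = (2)/7 = 2/7.
Numerically: ≈ 0.2857.
(Since a = 7 > μ = 2.0000, the bound 2/7 is < 1 and informative.)

P[X ≥ 7] ≤ 2/7 ≈ 0.2857.


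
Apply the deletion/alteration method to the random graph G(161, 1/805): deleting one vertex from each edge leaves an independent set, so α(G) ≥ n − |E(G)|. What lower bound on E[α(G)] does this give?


E[|E(G)|] = C(161, 2)·p = 12880 · (1/805) = 16.
E[α(G)] ≥ n − E[|E(G)|] = 161 − 16 = 145.
Numerically: ≈ 145.00000.
(This is only a lower bound; the true E[α(G)] may be larger.)

E[α(G)] ≥ 145 ≈ 145.00000.


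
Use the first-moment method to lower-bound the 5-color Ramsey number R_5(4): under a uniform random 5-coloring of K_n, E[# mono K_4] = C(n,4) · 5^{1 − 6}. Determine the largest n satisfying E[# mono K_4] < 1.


We need C(n, 4) · 5^{1 − 6} < 1, i.e. C(n, 4) < 5^{6 − 1} = 3125.
Check values of n near the boundary:
  n = 14: C(14, 4) = 1001; 1001 < 3125? YES
  n = 15: C(15, 4) = 1365; 1365 < 3125? YES
  n = 16: C(16, 4) = 1820; 1820 < 3125? YES
  n = 17: C(17, 4) = 2380; 2380 < 3125? YES
  n = 18: C(18, 4) = 3060; 3060 < 3125? YES
  n = 19: C(19, 4) = 3876; 3876 < 3125? NO
  n = 20: C(20, 4) = 4845; 4845 < 3125? NO
The largest n with C(n, 4) < 3125 is n = 18 (where E[X] = 612/625 ≈ 0.9792). Hence R_5(4) > 18, i.e. R_5(4) ≥ 19.

Largest n = 18; hence R_5(4) > 18.


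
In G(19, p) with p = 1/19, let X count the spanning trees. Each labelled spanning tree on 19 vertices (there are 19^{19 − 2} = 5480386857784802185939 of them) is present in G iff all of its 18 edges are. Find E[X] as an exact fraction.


K_19 has 19^{19 − 2} = 5480386857784802185939 labelled spanning trees.
For each such spanning tree H, let X_H = 1 if all 18 edges of H are present in G. Then P[X_H = 1] = p^{18} = (1/19)^{18} = 1/104127350297911241532841.
By linearity: E[X] = Σ_H E[X_H] = 5480386857784802185939 · p^{18} = 5480386857784802185939 · 1/104127350297911241532841 = 1/19.
Numerically: E[X] ≈ 0.05263.

E[X] = 5480386857784802185939 · (1/19)^{18} = 1/19 ≈ 0.05263.


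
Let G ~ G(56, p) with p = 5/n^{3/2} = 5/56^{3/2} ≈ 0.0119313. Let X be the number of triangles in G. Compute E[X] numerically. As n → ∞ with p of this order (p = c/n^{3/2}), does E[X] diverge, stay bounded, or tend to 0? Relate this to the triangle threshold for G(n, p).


Number of potential triangles: C(56, 3) = 27720.
Each occurs with probability p³ ≈ (0.0119313)³ ≈ 1.69849351e-06.
By linearity: E[X] = C(56, 3)·p³ ≈ 27720 · 1.69849351e-06 ≈ 0.047082.
Since α = 3/2 > 1, p = c/n^{3/2} = o(1/n) is below the triangle threshold p ~ 1/n. Asymptotically E[X] ~ (c³/6)·n^{3(1−α)} = (5³/6)·n^{-1.5} → 0, so by Markov's inequality G has no triangles w.h.p.

E[X] ≈ 0.047082; in regime p = Θ(1/n^{3/2}) E[X] tends to 0 (below the triangle threshold p ~ 1/n).


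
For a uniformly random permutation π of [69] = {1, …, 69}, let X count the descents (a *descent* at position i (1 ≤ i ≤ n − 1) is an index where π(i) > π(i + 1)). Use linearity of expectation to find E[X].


Write X = Σ X_I over i = 1, …, 68, with X_I the indicator of one descent.
There are 68 indicators.
For each fixed i, the pair (π(i), π(i+1)) is a uniformly random ordered pair of distinct values from {1, …, 69}; by symmetry P[π(i) > π(i+1)] = 1/2.
By linearity: E[X] = 68 · (1/2) = (69 − 1) · (1/2) = 34 ≈ 34.000.

E[X] = 34 = 34.000.


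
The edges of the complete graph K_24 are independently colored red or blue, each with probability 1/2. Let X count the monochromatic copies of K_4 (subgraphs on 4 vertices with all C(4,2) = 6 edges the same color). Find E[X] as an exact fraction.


Let X = Σ_S X_S over the C(24, 4) = 10626 subsets S of size 4, where X_S = 1 if the K_4 on S is monochromatic.
For a fixed S, the K_4 on S has C(4, 2) = 6 edges. P[all 6 edges red] = (1/2)^6, and likewise for blue, so P[monochromatic] = 2·(1/2)^6 = 2^{1 − 6} = 1/32.
Summing: E[X] = C(24, 4) · 2^{1 − 6} = 10626 · 1/32 = 5313/16.
Numerically: E[X] ≈ 332.06250.

E[X] = C(24,4)·2^(1−C(4,2)) = 5313/16 ≈ 332.06250.


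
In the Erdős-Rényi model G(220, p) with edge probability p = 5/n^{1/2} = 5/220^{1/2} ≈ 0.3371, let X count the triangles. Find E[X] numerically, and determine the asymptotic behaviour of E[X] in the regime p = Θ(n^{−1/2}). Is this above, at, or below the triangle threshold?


Number of potential triangles: C(220, 3) = 1750540.
Each occurs with probability p³ ≈ (0.3371)³ ≈ 3.83068104e-02.
By linearity: E[X] = C(220, 3)·p³ ≈ 1750540 · 3.83068104e-02 ≈ 67057.603820.
Since α = 1/2 < 1, p = c/n^{1/2} ≫ 1/n is above the triangle threshold p ~ 1/n. Asymptotically E[X] ~ (c³/6)·n^{3(1−α)} = (5³/6)·n^{1.5} → ∞; triangles are abundant w.h.p.

E[X] ≈ 67057.603820; in regime p = Θ(1/n^{1/2}) E[X] diverges (above the triangle threshold p ~ 1/n).


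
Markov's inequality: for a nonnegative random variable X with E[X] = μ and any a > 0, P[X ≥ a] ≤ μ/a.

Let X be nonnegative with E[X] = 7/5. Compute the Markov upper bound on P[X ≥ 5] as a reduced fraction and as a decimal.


μ = E[X] = 7/5, a = 5.
Markov: P[X ≥ 5] ≤ μ/a = (7/5)/5 = 7/25.
Numerically: ≈ 0.280.
(Since a = 5 > μ = 1.400, the bound 7/25 is < 1 and informative.)

P[X ≥ 5] ≤ 7/25 ≈ 0.280.


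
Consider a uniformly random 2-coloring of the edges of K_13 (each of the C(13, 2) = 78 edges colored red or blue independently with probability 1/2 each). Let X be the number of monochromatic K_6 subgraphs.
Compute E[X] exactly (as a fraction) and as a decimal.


Let X = Σ_S X_S over the C(13, 6) = 1716 subsets S of size 6, where X_S = 1 if the K_6 on S is monochromatic.
For a fixed S, the K_6 on S has C(6, 2) = 15 edges. P[all 15 edges red] = (1/2)^15, and likewise for blue, so P[monochromatic] = 2·(1/2)^15 = 2^{1 − 15} = 1/16384.
By linearity: E[X] = C(13, 6) · 2^{1 − 15} = 1716 · 1/16384 = 429/4096.
Numerically: E[X] ≈ 0.10474.

E[X] = C(13,6)·2^(1−C(6,2)) = 429/4096 ≈ 0.10474.


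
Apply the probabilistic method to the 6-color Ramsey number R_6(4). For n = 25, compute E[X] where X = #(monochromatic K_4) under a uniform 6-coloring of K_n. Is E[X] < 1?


E[X] = C(25, 4) · 6^{1 − 6} = 12650 · 6^{−5} = 12650/7776.
As a reduced fraction: E[X] = 6325/3888 ≈ 1.626800.
Is E[X] < 1? NO.
Since E[X] ≥ 1, the first-moment bound is inconclusive at n = 25; it does NOT by itself certify R_6(4) > 25.

E[X] = 6325/3888 ≈ 1.626800; E[X] ≥ 1; first-moment method inconclusive here.


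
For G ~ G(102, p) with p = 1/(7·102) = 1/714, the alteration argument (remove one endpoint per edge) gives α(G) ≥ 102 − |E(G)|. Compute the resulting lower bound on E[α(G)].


E[|E(G)|] = C(102, 2)·p = 5151 · (1/714) = 101/14.
E[α(G)] ≥ n − E[|E(G)|] = 102 − 101/14 = 1327/14.
Numerically: ≈ 94.785714.
(This is only a lower bound; the true E[α(G)] may be larger.)

E[α(G)] ≥ 1327/14 ≈ 94.785714.


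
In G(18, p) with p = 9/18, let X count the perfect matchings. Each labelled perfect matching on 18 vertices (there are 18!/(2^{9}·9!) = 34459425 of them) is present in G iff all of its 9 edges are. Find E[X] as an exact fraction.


K_18 has 18!/(2^{9}·9!) = 34459425 labelled perfect matchings.
For each such perfect matching H, let X_H = 1 if all 9 edges of H are present in G. Then P[X_H = 1] = p^{9} = (1/2)^{9} = 1/512.
By linearity: E[X] = Σ_H E[X_H] = 34459425 · p^{9} = 34459425 · 1/512 = 34459425/512.
Numerically: E[X] ≈ 6.73e+04.

E[X] = 34459425 · (1/2)^{9} = 34459425/512 ≈ 6.73e+04.


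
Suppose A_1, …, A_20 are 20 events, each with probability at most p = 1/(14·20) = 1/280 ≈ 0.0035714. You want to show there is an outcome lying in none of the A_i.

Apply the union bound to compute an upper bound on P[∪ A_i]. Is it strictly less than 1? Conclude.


Union bound: P[∪_{i=1}^{20} A_i] ≤ Σ_i P[A_i] ≤ 20·p = 20·(1/280) = 1/14.
Numerically: 1/14 ≈ 0.0714286.
Is 1/14 < 1? YES.
Since P[∪ A_i] ≤ 1/14 < 1, the complement has P[∩ A_i^c] ≥ 1 − 1/14 = 13/14 > 0, so some outcome avoids every A_i.

20·p = 1/14 ≈ 0.0714286; existence CERTIFIED by the union bound.


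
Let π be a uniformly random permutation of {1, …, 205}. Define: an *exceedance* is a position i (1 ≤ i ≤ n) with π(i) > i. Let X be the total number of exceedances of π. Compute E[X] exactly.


Write X = Σ_{i=1}^{205} X_i, where X_i = 1_{π(i) > i}.
For each fixed i, π(i) is uniform over {1, …, 205} (marginal of a uniform permutation), so P[π(i) > i] = (n − i)/n. Summing: Σ_{i=1}^{205} (n − i)/n = (0 + 1 + … + 204)/205 = 205(205 − 1)/(2·205) = (205 − 1)/2.
Hence E[X] = Σ_{i=1}^{205} (205 − i)/205 = 102 ≈ 102.000.

E[X] = 102 = 102.000.


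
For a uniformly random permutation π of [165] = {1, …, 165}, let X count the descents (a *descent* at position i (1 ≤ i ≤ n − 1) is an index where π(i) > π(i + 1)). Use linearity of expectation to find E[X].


Write X = Σ X_I over i = 1, …, 164, with X_I the indicator of one descent.
There are 164 indicators.
For each fixed i, the pair (π(i), π(i+1)) is a uniformly random ordered pair of distinct values from {1, …, 165}; by symmetry P[π(i) > π(i+1)] = 1/2.
By linearity: E[X] = 164 · (1/2) = (165 − 1) · (1/2) = 82 ≈ 82.000.

E[X] = 82 = 82.000.


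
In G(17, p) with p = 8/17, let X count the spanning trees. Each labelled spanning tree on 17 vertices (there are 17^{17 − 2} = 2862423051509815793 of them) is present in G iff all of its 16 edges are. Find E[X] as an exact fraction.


K_17 has 17^{17 − 2} = 2862423051509815793 labelled spanning trees.
For each such spanning tree H, let X_H = 1 if all 16 edges of H are present in G. Then P[X_H = 1] = p^{16} = (8/17)^{16} = 281474976710656/48661191875666868481.
By linearity: E[X] = Σ_H E[X_H] = 2862423051509815793 · p^{16} = 2862423051509815793 · 281474976710656/48661191875666868481 = 281474976710656/17.
Numerically: E[X] ≈ 1.66e+13.

E[X] = 2862423051509815793 · (8/17)^{16} = 281474976710656/17 ≈ 1.66e+13.


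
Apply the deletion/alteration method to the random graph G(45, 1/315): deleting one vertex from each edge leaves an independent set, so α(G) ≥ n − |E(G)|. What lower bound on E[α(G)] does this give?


E[|E(G)|] = C(45, 2)·p = 990 · (1/315) = 22/7.
E[α(G)] ≥ n − E[|E(G)|] = 45 − 22/7 = 293/7.
Numerically: ≈ 41.8571.
(This is only a lower bound; the true E[α(G)] may be larger.)

E[α(G)] ≥ 293/7 ≈ 41.8571.


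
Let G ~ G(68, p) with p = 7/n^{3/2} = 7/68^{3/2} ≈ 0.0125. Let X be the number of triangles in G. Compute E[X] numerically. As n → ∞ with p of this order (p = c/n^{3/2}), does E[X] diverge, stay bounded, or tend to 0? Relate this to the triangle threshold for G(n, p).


Number of potential triangles: C(68, 3) = 50116.
Each occurs with probability p³ ≈ (0.0125)³ ≈ 1.94538e-06.
By linearity: E[X] = C(68, 3)·p³ ≈ 50116 · 1.94538e-06 ≈ 0.097.
Since α = 3/2 > 1, p = c/n^{3/2} = o(1/n) is below the triangle threshold p ~ 1/n. Asymptotically E[X] ~ (c³/6)·n^{3(1−α)} = (7³/6)·n^{-1.5} → 0, so by Markov's inequality G has no triangles w.h.p.

E[X] ≈ 0.097; in regime p = Θ(1/n^{3/2}) E[X] tends to 0 (below the triangle threshold p ~ 1/n).


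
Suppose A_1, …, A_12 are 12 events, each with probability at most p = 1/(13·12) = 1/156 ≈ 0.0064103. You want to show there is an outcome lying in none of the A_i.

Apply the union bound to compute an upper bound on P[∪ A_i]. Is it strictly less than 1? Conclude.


Union bound: P[∪_{i=1}^{12} A_i] ≤ Σ_i P[A_i] ≤ 12·p = 12·(1/156) = 1/13.
Numerically: 1/13 ≈ 0.0769231.
Is 1/13 < 1? YES.
Since P[∪ A_i] ≤ 1/13 < 1, the complement has P[∩ A_i^c] ≥ 1 − 1/13 = 12/13 > 0, so some outcome avoids every A_i.

12·p = 1/13 ≈ 0.0769231; existence CERTIFIED by the union bound.


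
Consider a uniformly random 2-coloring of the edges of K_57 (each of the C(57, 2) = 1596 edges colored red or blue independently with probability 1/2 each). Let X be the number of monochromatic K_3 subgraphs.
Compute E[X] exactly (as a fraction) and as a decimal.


Let X = Σ_S X_S over the C(57, 3) = 29260 subsets S of size 3, where X_S = 1 if the K_3 on S is monochromatic.
For a fixed S, the K_3 on S has C(3, 2) = 3 edges. P[all 3 edges red] = (1/2)^3, and likewise for blue, so P[monochromatic] = 2·(1/2)^3 = 2^{1 − 3} = 1/4.
Summing: E[X] = C(57, 3) · 2^{1 − 3} = 29260 · 1/4 = 7315.
Numerically: E[X] ≈ 7315.0000.

E[X] = C(57,3)·2^(1−C(3,2)) = 7315 ≈ 7315.0000.


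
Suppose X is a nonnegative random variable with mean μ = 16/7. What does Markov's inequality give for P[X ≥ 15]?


μ = E[X] = 16/7, a = 15.
Markov: P[X ≥ 15] ≤ μ/a = (16/7)/15 = 16/105.
Numerically: ≈ 0.152381.
(Since a = 15 > μ = 2.285714, the bound 16/105 is < 1 and informative.)

P[X ≥ 15] ≤ 16/105 ≈ 0.152381.


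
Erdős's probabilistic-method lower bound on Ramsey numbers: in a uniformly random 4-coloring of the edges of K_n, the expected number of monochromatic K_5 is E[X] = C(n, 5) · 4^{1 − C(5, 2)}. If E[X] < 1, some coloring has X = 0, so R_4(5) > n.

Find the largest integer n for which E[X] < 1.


We need C(n, 5) · 4^{1 − 10} < 1, i.e. C(n, 5) < 4^{10 − 1} = 262144.
Check values of n near the boundary:
  n = 29: C(29, 5) = 118755; 118755 < 262144? YES
  n = 30: C(30, 5) = 142506; 142506 < 262144? YES
  n = 31: C(31, 5) = 169911; 169911 < 262144? YES
  n = 32: C(32, 5) = 201376; 201376 < 262144? YES
  n = 33: C(33, 5) = 237336; 237336 < 262144? YES
  n = 34: C(34, 5) = 278256; 278256 < 262144? NO
  n = 35: C(35, 5) = 324632; 324632 < 262144? NO
The largest n with C(n, 5) < 262144 is n = 33 (where E[X] = 29667/32768 ≈ 0.90536). Hence R_4(5) > 33, i.e. R_4(5) ≥ 34.

Largest n = 33; hence R_4(5) > 33.


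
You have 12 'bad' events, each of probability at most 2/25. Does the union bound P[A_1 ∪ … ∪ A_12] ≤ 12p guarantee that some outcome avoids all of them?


Union bound: P[∪_{i=1}^{12} A_i] ≤ Σ_i P[A_i] ≤ 12·p = 12·(2/25) = 24/25.
Numerically: 24/25 ≈ 0.960.
Is 24/25 < 1? YES.
Since P[∪ A_i] ≤ 24/25 < 1, the complement has P[∩ A_i^c] ≥ 1 − 24/25 = 1/25 > 0, so some outcome avoids every A_i.

12·p = 24/25 ≈ 0.960; existence CERTIFIED by the union bound.


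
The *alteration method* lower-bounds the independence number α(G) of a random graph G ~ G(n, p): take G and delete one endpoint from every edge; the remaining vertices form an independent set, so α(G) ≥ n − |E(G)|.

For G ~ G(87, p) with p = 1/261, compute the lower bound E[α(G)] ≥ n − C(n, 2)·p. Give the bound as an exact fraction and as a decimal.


E[|E(G)|] = C(87, 2)·p = 3741 · (1/261) = 43/3.
E[α(G)] ≥ n − E[|E(G)|] = 87 − 43/3 = 218/3.
Numerically: ≈ 72.6667.
(This is only a lower bound; the true E[α(G)] may be larger.)

E[α(G)] ≥ 218/3 ≈ 72.6667.


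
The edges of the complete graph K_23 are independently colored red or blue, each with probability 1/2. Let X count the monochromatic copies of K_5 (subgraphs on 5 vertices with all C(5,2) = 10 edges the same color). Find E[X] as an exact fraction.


Let X = Σ_S X_S over the C(23, 5) = 33649 subsets S of size 5, where X_S = 1 if the K_5 on S is monochromatic.
For a fixed S, the K_5 on S has C(5, 2) = 10 edges. P[all 10 edges red] = (1/2)^10, and likewise for blue, so P[monochromatic] = 2·(1/2)^10 = 2^{1 − 10} = 1/512.
By linearity: E[X] = C(23, 5) · 2^{1 − 10} = 33649 · 1/512 = 33649/512.
Numerically: E[X] ≈ 65.721.

E[X] = C(23,5)·2^(1−C(5,2)) = 33649/512 ≈ 65.721.


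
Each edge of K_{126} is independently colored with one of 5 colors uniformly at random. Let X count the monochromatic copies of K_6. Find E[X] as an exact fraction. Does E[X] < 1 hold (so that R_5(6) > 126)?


E[X] = C(126, 6) · 5^{1 − 15} = 4925156775 · 5^{−14} = 4925156775/6103515625.
As a reduced fraction: E[X] = 197006271/244140625 ≈ 0.806938.
Is E[X] < 1? YES.
Since E[X] < 1, there exists a 5-coloring of K_{126} with no monochromatic K_6; hence R_5(6) > 126.

E[X] = 197006271/244140625 ≈ 0.806938; E[X] < 1, so R_5(6) > 126.


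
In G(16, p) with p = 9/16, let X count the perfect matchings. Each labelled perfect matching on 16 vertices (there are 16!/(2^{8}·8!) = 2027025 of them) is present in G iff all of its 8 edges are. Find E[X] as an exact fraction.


K_16 has 16!/(2^{8}·8!) = 2027025 labelled perfect matchings.
For each such perfect matching H, let X_H = 1 if all 8 edges of H are present in G. Then P[X_H = 1] = p^{8} = (9/16)^{8} = 43046721/4294967296.
By linearity: E[X] = Σ_H E[X_H] = 2027025 · p^{8} = 2027025 · 43046721/4294967296 = 87256779635025/4294967296.
Numerically: E[X] ≈ 2.03e+04.

E[X] = 2027025 · (9/16)^{8} = 87256779635025/4294967296 ≈ 2.03e+04.


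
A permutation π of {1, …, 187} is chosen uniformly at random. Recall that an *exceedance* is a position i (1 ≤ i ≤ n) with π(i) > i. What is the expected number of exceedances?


Write X = Σ_{i=1}^{187} X_i, where X_i = 1_{π(i) > i}.
For each fixed i, π(i) is uniform over {1, …, 187} (marginal of a uniform permutation), so P[π(i) > i] = (n − i)/n. Summing: Σ_{i=1}^{187} (n − i)/n = (0 + 1 + … + 186)/187 = 187(187 − 1)/(2·187) = (187 − 1)/2.
Hence E[X] = Σ_{i=1}^{187} (187 − i)/187 = 93 ≈ 93.00000.

E[X] = 93 = 93.00000.


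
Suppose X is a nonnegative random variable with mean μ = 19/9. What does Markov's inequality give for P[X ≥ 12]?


μ = E[X] = 19/9, a = 12.
Markov: P[X ≥ 12] ≤ μ/a = (19/9)/12 = 19/108.
Numerically: ≈ 0.176.
(Since a = 12 > μ = 2.111, the bound 19/108 is < 1 and informative.)

P[X ≥ 12] ≤ 19/108 ≈ 0.176.


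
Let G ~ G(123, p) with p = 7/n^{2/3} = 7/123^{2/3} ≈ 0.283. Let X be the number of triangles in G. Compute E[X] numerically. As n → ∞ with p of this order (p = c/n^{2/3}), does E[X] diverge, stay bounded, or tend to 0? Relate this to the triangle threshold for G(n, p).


Number of potential triangles: C(123, 3) = 302621.
Each occurs with probability p³ ≈ (0.283)³ ≈ 2.267169e-02.
By linearity: E[X] = C(123, 3)·p³ ≈ 302621 · 2.267169e-02 ≈ 6860.9295.
Since α = 2/3 < 1, p = c/n^{2/3} ≫ 1/n is above the triangle threshold p ~ 1/n. Asymptotically E[X] ~ (c³/6)·n^{3(1−α)} = (7³/6)·n^{1} → ∞; triangles are abundant w.h.p.

E[X] ≈ 6860.9295; in regime p = Θ(1/n^{2/3}) E[X] diverges (above the triangle threshold p ~ 1/n).


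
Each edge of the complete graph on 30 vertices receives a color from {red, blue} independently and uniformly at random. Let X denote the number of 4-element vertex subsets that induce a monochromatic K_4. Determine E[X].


Let X = Σ_S X_S over the C(30, 4) = 27405 subsets S of size 4, where X_S = 1 if the K_4 on S is monochromatic.
For a fixed S, the K_4 on S has C(4, 2) = 6 edges. P[all 6 edges red] = (1/2)^6, and likewise for blue, so P[monochromatic] = 2·(1/2)^6 = 2^{1 − 6} = 1/32.
Summing: E[X] = C(30, 4) · 2^{1 − 6} = 27405 · 1/32 = 27405/32.
Numerically: E[X] ≈ 856.40625.

E[X] = C(30,4)·2^(1−C(4,2)) = 27405/32 ≈ 856.40625.


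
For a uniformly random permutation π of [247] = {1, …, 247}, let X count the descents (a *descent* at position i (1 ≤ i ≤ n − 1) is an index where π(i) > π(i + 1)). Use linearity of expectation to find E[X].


Write X = Σ X_I over i = 1, …, 246, with X_I the indicator of one descent.
There are 246 indicators.
For each fixed i, the pair (π(i), π(i+1)) is a uniformly random ordered pair of distinct values from {1, …, 247}; by symmetry P[π(i) > π(i+1)] = 1/2.
By linearity: E[X] = 246 · (1/2) = (247 − 1) · (1/2) = 123 ≈ 123.000.

E[X] = 123 = 123.000.


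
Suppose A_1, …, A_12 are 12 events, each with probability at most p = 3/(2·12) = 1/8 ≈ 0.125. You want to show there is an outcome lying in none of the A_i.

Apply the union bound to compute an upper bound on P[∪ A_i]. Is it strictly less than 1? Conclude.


Union bound: P[∪_{i=1}^{12} A_i] ≤ Σ_i P[A_i] ≤ 12·p = 12·(1/8) = 3/2.
Numerically: 3/2 ≈ 1.500.
Is 3/2 < 1? NO.
Since the bound 3/2 is ≥ 1, the union bound is uninformative here; it does NOT by itself certify existence.

12·p = 3/2 ≈ 1.500; existence NOT certified by the union bound.


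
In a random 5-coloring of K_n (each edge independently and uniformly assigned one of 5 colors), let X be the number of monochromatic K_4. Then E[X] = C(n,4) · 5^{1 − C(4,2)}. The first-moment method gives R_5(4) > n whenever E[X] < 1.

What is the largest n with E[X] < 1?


We need C(n, 4) · 5^{1 − 6} < 1, i.e. C(n, 4) < 5^{6 − 1} = 3125.
Check values of n near the boundary:
  n = 12: C(12, 4) = 495; 495 < 3125? YES
  n = 13: C(13, 4) = 715; 715 < 3125? YES
  n = 14: C(14, 4) = 1001; 1001 < 3125? YES
  n = 15: C(15, 4) = 1365; 1365 < 3125? YES
  n = 16: C(16, 4) = 1820; 1820 < 3125? YES
  n = 17: C(17, 4) = 2380; 2380 < 3125? YES
  n = 18: C(18, 4) = 3060; 3060 < 3125? YES
  n = 19: C(19, 4) = 3876; 3876 < 3125? NO
  n = 20: C(20, 4) = 4845; 4845 < 3125? NO
The largest n with C(n, 4) < 3125 is n = 18 (where E[X] = 612/625 ≈ 0.9792). Hence R_5(4) > 18, i.e. R_5(4) ≥ 19.

Largest n = 18; hence R_5(4) > 18.


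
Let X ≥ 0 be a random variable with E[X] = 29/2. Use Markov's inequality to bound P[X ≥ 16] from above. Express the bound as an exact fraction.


μ = E[X] = 29/2, a = 16.
Markov: P[X ≥ 16] ≤ μ/a = (29/2)/16 = 29/32.
Numerically: ≈ 0.906250.
(Since a = 16 > μ = 14.500000, the bound 29/32 is < 1 and informative.)

P[X ≥ 16] ≤ 29/32 ≈ 0.906250.


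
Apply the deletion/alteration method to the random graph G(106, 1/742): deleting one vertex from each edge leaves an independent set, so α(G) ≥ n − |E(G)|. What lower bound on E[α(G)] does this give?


E[|E(G)|] = C(106, 2)·p = 5565 · (1/742) = 15/2.
E[α(G)] ≥ n − E[|E(G)|] = 106 − 15/2 = 197/2.
Numerically: ≈ 98.50000.
(This is only a lower bound; the true E[α(G)] may be larger.)

E[α(G)] ≥ 197/2 ≈ 98.50000.


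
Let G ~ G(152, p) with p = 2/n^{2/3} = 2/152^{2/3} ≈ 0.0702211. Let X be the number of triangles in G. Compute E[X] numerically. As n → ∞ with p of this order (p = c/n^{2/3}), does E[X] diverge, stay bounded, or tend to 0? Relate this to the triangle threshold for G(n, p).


Number of potential triangles: C(152, 3) = 573800.
Each occurs with probability p³ ≈ (0.0702211)³ ≈ 3.46260388e-04.
By linearity: E[X] = C(152, 3)·p³ ≈ 573800 · 3.46260388e-04 ≈ 198.684211.
Since α = 2/3 < 1, p = c/n^{2/3} ≫ 1/n is above the triangle threshold p ~ 1/n. Asymptotically E[X] ~ (c³/6)·n^{3(1−α)} = (2³/6)·n^{1} → ∞; triangles are abundant w.h.p.

E[X] ≈ 198.684211; in regime p = Θ(1/n^{2/3}) E[X] diverges (above the triangle threshold p ~ 1/n).


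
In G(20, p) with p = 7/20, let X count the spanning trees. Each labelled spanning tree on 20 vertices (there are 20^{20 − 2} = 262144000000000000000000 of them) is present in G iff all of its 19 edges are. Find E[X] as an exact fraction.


K_20 has 20^{20 − 2} = 262144000000000000000000 labelled spanning trees.
For each such spanning tree H, let X_H = 1 if all 19 edges of H are present in G. Then P[X_H = 1] = p^{19} = (7/20)^{19} = 11398895185373143/5242880000000000000000000.
Summing the indicators: E[X] = Σ_H E[X_H] = 262144000000000000000000 · p^{19} = 262144000000000000000000 · 11398895185373143/5242880000000000000000000 = 11398895185373143/20.
Numerically: E[X] ≈ 5.69945e+14.

E[X] = 262144000000000000000000 · (7/20)^{19} = 11398895185373143/20 ≈ 5.69945e+14.


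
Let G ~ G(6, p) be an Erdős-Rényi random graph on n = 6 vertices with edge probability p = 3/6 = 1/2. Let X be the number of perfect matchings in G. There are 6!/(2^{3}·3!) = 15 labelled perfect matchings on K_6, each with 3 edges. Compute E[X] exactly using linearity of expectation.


K_6 has 6!/(2^{3}·3!) = 15 labelled perfect matchings.
For each such perfect matching H, let X_H = 1 if all 3 edges of H are present in G. Then P[X_H = 1] = p^{3} = (1/2)^{3} = 1/8.
By linearity: E[X] = Σ_H E[X_H] = 15 · p^{3} = 15 · 1/8 = 15/8.
Numerically: E[X] ≈ 1.88.

E[X] = 15 · (1/2)^{3} = 15/8 ≈ 1.88.


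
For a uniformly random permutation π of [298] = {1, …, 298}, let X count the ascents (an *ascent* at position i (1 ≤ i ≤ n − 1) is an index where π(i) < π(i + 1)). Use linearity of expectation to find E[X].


Write X = Σ X_I over i = 1, …, 297, with X_I the indicator of one ascent.
There are 297 indicators.
For each fixed i, the pair (π(i), π(i+1)) is a uniformly random ordered pair of distinct values from {1, …, 298}; by symmetry P[π(i) < π(i+1)] = 1/2.
By linearity: E[X] = 297 · (1/2) = (298 − 1) · (1/2) = 297/2 ≈ 148.50000.

E[X] = 297/2 = 148.50000.


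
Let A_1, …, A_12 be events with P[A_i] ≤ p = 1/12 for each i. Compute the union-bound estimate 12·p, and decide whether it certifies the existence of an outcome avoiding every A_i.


Union bound: P[∪_{i=1}^{12} A_i] ≤ Σ_i P[A_i] ≤ 12·p = 12·(1/12) = 1.
Numerically: 1 ≈ 1.00000.
Is 1 < 1? NO.
Since the bound 1 is ≥ 1, the union bound is uninformative here; it does NOT by itself certify existence.

12·p = 1 ≈ 1.00000; existence NOT certified by the union bound.


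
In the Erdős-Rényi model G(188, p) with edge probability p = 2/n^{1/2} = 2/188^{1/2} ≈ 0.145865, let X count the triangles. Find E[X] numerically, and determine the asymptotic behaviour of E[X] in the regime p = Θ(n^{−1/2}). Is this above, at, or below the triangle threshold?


Number of potential triangles: C(188, 3) = 1089836.
Each occurs with probability p³ ≈ (0.145865)³ ≈ 3.10351046e-03.
By linearity: E[X] = C(188, 3)·p³ ≈ 1089836 · 3.10351046e-03 ≈ 3382.317423.
Since α = 1/2 < 1, p = c/n^{1/2} ≫ 1/n is above the triangle threshold p ~ 1/n. Asymptotically E[X] ~ (c³/6)·n^{3(1−α)} = (2³/6)·n^{1.5} → ∞; triangles are abundant w.h.p.

E[X] ≈ 3382.317423; in regime p = Θ(1/n^{1/2}) E[X] diverges (above the triangle threshold p ~ 1/n).


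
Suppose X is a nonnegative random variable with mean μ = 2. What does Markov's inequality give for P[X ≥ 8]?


μ = E[X] = 2, a = 8.
Markov: P[X ≥ 8] ≤ μ/a = (2)/8 = 1/4.
Numerically: ≈ 0.250000.
(Since a = 8 > μ = 2.000000, the bound 1/4 is < 1 and informative.)

P[X ≥ 8] ≤ 1/4 ≈ 0.250000.


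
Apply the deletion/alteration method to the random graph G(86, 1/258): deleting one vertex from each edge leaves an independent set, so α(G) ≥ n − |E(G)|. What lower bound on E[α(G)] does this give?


E[|E(G)|] = C(86, 2)·p = 3655 · (1/258) = 85/6.
E[α(G)] ≥ n − E[|E(G)|] = 86 − 85/6 = 431/6.
Numerically: ≈ 71.833.
(This is only a lower bound; the true E[α(G)] may be larger.)

E[α(G)] ≥ 431/6 ≈ 71.833.


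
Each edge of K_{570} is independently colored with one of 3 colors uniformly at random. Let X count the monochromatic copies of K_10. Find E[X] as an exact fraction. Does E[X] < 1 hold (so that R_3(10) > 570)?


E[X] = C(570, 10) · 3^{1 − 45} = 921524823451961408691 · 3^{−44} = 921524823451961408691/984770902183611232881.
As a reduced fraction: E[X] = 34130549016739311433/36472996377170786403 ≈ 0.935776.
Is E[X] < 1? YES.
Since E[X] < 1, there exists a 3-coloring of K_{570} with no monochromatic K_10; hence R_3(10) > 570.

E[X] = 34130549016739311433/36472996377170786403 ≈ 0.935776; E[X] < 1, so R_3(10) > 570.


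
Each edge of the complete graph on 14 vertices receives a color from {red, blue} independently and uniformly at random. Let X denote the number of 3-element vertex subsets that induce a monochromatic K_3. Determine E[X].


Let X = Σ_S X_S over the C(14, 3) = 364 subsets S of size 3, where X_S = 1 if the K_3 on S is monochromatic.
For a fixed S, the K_3 on S has C(3, 2) = 3 edges. P[all 3 edges red] = (1/2)^3, and likewise for blue, so P[monochromatic] = 2·(1/2)^3 = 2^{1 − 3} = 1/4.
By linearity of expectation: E[X] = C(14, 3) · 2^{1 − 3} = 364 · 1/4 = 91.
Numerically: E[X] ≈ 91.000.

E[X] = C(14,3)·2^(1−C(3,2)) = 91 ≈ 91.000.


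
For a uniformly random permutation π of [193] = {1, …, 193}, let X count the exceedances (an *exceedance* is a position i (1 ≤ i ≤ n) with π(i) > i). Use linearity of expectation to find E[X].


Write X = Σ_{i=1}^{193} X_i, where X_i = 1_{π(i) > i}.
For each fixed i, π(i) is uniform over {1, …, 193} (marginal of a uniform permutation), so P[π(i) > i] = (n − i)/n. Summing: Σ_{i=1}^{193} (n − i)/n = (0 + 1 + … + 192)/193 = 193(193 − 1)/(2·193) = (193 − 1)/2.
Hence E[X] = Σ_{i=1}^{193} (193 − i)/193 = 96 ≈ 96.00000.

E[X] = 96 = 96.00000.
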